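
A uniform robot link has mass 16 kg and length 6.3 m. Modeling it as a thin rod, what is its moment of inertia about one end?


I = (1/3) * m * L^2
= (1/3) * 16 * 6.3^2
= 0.333333 * 16 * 39.69
= 211.68 kg*m^2


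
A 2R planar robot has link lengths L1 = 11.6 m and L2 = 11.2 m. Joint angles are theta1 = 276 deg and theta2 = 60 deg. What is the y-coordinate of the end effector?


Convert angles to radians: theta1 = 4.8171, theta2 = 1.0472
y = L1*sin(theta1) + L2*sin(theta1+theta2)
y = -11.5365 + -4.5555
y = -16.0919


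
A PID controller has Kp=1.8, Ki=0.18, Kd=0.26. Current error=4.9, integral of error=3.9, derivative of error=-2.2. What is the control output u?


u = Kp*e + Ki*int(e) + Kd*de/dt
= 1.8*4.9 + 0.18*3.9 + 0.26*(-2.2)
= 8.82 + 0.702 + -0.572
= 8.95


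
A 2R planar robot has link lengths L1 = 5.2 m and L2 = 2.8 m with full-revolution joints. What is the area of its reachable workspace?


r_max = L1 + L2 = 8.0 m
r_min = |L1 - L2| = 2.4 m
Area = pi*(r_max^2 - r_min^2)
= pi*(64.0 - 5.76)
= pi * 58.24
= 182.9664 m^2


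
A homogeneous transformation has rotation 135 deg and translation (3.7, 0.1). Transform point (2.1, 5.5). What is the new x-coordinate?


x' = cos(theta)*px - sin(theta)*py + tx
= -0.7071*2.1 - 0.7071*5.5 + 3.7
= -1.674


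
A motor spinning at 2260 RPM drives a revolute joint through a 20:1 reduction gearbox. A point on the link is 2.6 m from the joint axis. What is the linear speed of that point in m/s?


omega_motor = 2260 * 2*pi/60 = 236.6666 rad/s
omega_joint = omega_motor / 20 = 11.8333 rad/s
v = omega_joint * r = 11.8333 * 2.6
= 30.7667 m/s


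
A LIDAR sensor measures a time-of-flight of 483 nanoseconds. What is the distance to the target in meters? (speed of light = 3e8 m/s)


tof = 483 ns = 4.83e-07 s
dist = c * tof / 2
= 3e8 * 4.83e-07 / 2
= 72.45 m


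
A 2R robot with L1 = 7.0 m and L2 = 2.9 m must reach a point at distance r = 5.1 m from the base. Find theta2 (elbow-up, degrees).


cos(theta2) = (r^2 - L1^2 - L2^2) / (2*L1*L2)
cos(theta2) = (26.01 - 49.0 - 8.41) / 40.6
cos(theta2) = -0.773399
theta2 = 140.6601 degrees


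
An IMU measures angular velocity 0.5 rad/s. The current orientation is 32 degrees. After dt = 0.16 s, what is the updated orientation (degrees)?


delta_theta = w * dt = 0.5 * 0.16 = 0.08 rad
= 4.5837 deg
theta_new = 32 + 4.5837 = 36.5837 deg


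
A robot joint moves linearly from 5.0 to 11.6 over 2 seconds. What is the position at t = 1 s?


s = t/T = 1/2 = 0.5
p(t) = p0 + (pf-p0)*s
= 5.0 + (11.6 - 5.0) * 0.5
= 8.3


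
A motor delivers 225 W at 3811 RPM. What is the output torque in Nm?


omega = 3811 * 2*pi/60 = 399.087 rad/s
tau = P / omega = 225 / 399.087
= 0.5638 Nm


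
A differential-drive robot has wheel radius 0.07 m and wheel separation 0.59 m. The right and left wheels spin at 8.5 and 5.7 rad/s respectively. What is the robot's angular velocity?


vR = r*wR = 0.07*8.5 = 0.595 m/s
vL = r*wL = 0.07*5.7 = 0.399 m/s
v = (vR+vL)/2 = 0.497 m/s
omega = (vR-vL)/L = 0.3322 rad/s
angular velocity = 0.3322 rad/s


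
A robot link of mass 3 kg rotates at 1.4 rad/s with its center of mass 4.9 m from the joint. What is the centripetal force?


F = m * omega^2 * r
= 3 * 1.4^2 * 4.9
= 3 * 1.96 * 4.9
= 28.812 N


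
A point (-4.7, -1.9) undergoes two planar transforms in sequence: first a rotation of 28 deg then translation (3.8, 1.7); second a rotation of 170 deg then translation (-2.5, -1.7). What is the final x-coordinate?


After transform 1:
x1 = cos(28)*-4.7 - sin(28)*-1.9 + 3.8 = 0.5421
y1 = sin(28)*-4.7 + cos(28)*-1.9 + 1.7 = -2.1841
After transform 2:
x2 = cos(170)*0.5421 - sin(170)*-2.1841 + -2.5
= -2.6546


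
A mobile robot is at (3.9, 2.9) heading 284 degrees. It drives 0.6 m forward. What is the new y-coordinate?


y_new = y0 + d*sin(theta)
= 2.9 + 0.6*sin(284)
= 2.9 + -0.5822
= 2.3178


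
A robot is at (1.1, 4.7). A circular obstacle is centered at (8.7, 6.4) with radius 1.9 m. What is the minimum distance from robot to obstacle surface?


center_dist = sqrt((1.1-8.7)^2 + (4.7-6.4)^2)
= sqrt(57.76 + 2.89)
= 7.7878
min_dist = center_dist - radius = 7.7878 - 1.9 = 5.8878 m


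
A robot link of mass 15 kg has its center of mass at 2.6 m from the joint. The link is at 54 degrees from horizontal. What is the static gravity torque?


tau = m*g*L*cos(angle)
= 15 * 9.81 * 2.6 * cos(54 deg)
= 15 * 9.81 * 2.6 * 0.5878
= 224.8808 Nm


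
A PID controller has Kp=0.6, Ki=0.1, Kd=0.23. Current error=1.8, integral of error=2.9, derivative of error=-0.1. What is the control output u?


u = Kp*e + Ki*int(e) + Kd*de/dt
= 0.6*1.8 + 0.1*2.9 + 0.23*(-0.1)
= 1.08 + 0.29 + -0.023
= 1.347


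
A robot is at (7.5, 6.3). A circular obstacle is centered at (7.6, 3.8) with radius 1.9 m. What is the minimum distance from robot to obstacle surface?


center_dist = sqrt((7.5-7.6)^2 + (6.3-3.8)^2)
= sqrt(0.01 + 6.25)
= 2.502
min_dist = center_dist - radius = 2.502 - 1.9 = 0.602 m


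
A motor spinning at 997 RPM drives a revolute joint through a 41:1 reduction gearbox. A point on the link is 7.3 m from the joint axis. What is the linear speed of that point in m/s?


omega_motor = 997 * 2*pi/60 = 104.4056 rad/s
omega_joint = omega_motor / 41 = 2.5465 rad/s
v = omega_joint * r = 2.5465 * 7.3
= 18.5893 m/s


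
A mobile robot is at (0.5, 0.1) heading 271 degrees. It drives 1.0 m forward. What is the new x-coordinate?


x_new = x0 + d*cos(theta)
= 0.5 + 1.0*cos(271)
= 0.5 + 0.0175
= 0.5175


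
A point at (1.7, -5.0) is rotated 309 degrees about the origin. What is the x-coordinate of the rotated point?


x' = x*cos(theta) - y*sin(theta)
cos(309 deg) = 0.6293, sin(309 deg) = -0.7771
x' = 1.7 * 0.6293 - -5.0 * -0.7771
= 1.0698 - 3.8857
= -2.8159


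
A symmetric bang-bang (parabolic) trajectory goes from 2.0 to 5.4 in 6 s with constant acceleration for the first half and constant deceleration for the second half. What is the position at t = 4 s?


Symmetric rest-to-rest: each phase covers (pf-p0)/2 in time T/2. 0.5*a*(T/2)^2 = (pf-p0)/2 => a = 4*(pf-p0)/T^2
a = 4*(5.4-2.0)/6^2 = 0.3778
t = 4 is in the deceleration phase (t > T/2).
p = pf - 0.5*a*(T-t)^2 = 5.4 - 0.5*0.3778*2^2
= 4.6444


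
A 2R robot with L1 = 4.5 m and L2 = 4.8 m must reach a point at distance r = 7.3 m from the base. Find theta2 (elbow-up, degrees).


cos(theta2) = (r^2 - L1^2 - L2^2) / (2*L1*L2)
cos(theta2) = (53.29 - 20.25 - 23.04) / 43.2
cos(theta2) = 0.231481
theta2 = 76.6157 degrees


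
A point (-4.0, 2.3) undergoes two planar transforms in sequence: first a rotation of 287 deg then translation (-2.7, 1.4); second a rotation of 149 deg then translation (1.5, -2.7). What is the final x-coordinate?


After transform 1:
x1 = cos(287)*-4.0 - sin(287)*2.3 + -2.7 = -1.67
y1 = sin(287)*-4.0 + cos(287)*2.3 + 1.4 = 5.8977
After transform 2:
x2 = cos(149)*-1.67 - sin(149)*5.8977 + 1.5
= -0.1061


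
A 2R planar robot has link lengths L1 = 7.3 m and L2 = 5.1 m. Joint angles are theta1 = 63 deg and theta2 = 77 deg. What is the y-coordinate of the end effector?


Convert angles to radians: theta1 = 1.0996, theta2 = 1.3439
y = L1*sin(theta1) + L2*sin(theta1+theta2)
y = 6.5043 + 3.2782
y = 9.7826


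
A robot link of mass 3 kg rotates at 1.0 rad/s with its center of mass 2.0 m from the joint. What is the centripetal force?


F = m * omega^2 * r
= 3 * 1.0^2 * 2.0
= 3 * 1.0 * 2.0
= 6.0 N


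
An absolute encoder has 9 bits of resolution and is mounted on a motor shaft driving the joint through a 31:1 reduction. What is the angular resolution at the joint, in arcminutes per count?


counts = 2^9 = 512
effective counts at joint = 512 * 31 = 15872
resolution = 360*60 / 15872
= 1.3609 arcmin/count


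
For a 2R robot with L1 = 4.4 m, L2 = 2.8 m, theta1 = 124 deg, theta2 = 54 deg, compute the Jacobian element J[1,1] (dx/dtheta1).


J[1,1] = -L1*sin(t1) - L2*sin(t1+t2)
= -4.4*sin(124) - 2.8*sin(178)
= -3.7455


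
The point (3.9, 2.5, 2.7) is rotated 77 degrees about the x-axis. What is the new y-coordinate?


Rotation about x-axis: y' = y*cos(theta) - z*sin(theta)
= 2.5 * 0.225 - 2.7 * 0.9744
= -2.0684


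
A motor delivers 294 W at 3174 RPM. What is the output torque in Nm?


omega = 3174 * 2*pi/60 = 332.3805 rad/s
tau = P / omega = 294 / 332.3805
= 0.8845 Nm


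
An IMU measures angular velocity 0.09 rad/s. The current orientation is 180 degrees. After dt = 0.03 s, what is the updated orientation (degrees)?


delta_theta = w * dt = 0.09 * 0.03 = 0.0027 rad
= 0.1547 deg
theta_new = 180 + 0.1547 = 180.1547 deg


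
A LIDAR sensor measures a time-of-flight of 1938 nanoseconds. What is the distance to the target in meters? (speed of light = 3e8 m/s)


tof = 1938 ns = 1.938e-06 s
dist = c * tof / 2
= 3e8 * 1.938e-06 / 2
= 290.7 m


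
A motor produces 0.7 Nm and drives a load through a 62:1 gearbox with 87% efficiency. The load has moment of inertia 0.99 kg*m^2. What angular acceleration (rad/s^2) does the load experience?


tau_out = tau_motor * N * eta
= 0.7 * 62 * 0.87 = 37.758 Nm
alpha = tau_out / I = 37.758 / 0.99
= 38.1394 rad/s^2


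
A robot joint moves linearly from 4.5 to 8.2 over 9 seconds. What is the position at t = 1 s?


s = t/T = 1/9 = 0.1111
p(t) = p0 + (pf-p0)*s
= 4.5 + (8.2 - 4.5) * 0.1111
= 4.9111


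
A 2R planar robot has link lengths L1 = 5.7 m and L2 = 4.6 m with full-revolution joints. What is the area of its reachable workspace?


r_max = L1 + L2 = 10.3 m
r_min = |L1 - L2| = 1.1 m
Area = pi*(r_max^2 - r_min^2)
= pi*(106.09 - 1.21)
= pi * 104.88
= 329.4902 m^2


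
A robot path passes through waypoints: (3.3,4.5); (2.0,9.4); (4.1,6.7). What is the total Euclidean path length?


Segment lengths:
  seg1 = sqrt((-1.3)^2 + (4.9)^2) = 5.0695
  seg2 = sqrt((2.1)^2 + (-2.7)^2) = 3.4205
Total = 8.49


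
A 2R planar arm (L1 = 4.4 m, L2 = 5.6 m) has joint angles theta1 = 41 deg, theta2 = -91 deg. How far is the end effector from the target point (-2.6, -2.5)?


End effector via forward kinematics:
x = L1*cos(t1) + L2*cos(t1+t2) = 6.9203
y = L1*sin(t1) + L2*sin(t1+t2) = -1.4032
Distance to target:
d = sqrt((-2.6 - 6.9203)^2 + (-2.5 - -1.4032)^2)
= sqrt(90.6367 + 1.203)
= 9.5833 m


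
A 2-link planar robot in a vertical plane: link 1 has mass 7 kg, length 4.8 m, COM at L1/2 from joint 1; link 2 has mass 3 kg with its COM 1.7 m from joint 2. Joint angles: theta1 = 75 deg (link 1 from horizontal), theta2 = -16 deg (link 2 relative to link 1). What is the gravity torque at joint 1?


Horizontal distance from joint 1 to link-1 COM:
  x_c1 = (L1/2)*cos(t1) = 2.4 * 0.2588 = 0.6212 m
Horizontal distance from joint 1 to link-2 COM:
  x_c2 = L1*cos(t1) + Lc2*cos(t1+t2)
       = 4.8*0.2588 + 1.7*0.515 = 2.1179 m
tau1 = m1*g*x_c1 + m2*g*x_c2
     = 7*9.81*0.6212 + 3*9.81*2.1179
     = 42.6554 + 62.3297
     = 104.9851 Nm


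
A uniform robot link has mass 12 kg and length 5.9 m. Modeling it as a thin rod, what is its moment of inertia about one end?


I = (1/3) * m * L^2
= (1/3) * 12 * 5.9^2
= 0.333333 * 12 * 34.81
= 139.24 kg*m^2


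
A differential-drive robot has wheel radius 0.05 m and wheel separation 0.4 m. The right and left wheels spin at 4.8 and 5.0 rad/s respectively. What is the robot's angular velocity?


vR = r*wR = 0.05*4.8 = 0.24 m/s
vL = r*wL = 0.05*5.0 = 0.25 m/s
v = (vR+vL)/2 = 0.245 m/s
omega = (vR-vL)/L = -0.025 rad/s
angular velocity = -0.025 rad/s


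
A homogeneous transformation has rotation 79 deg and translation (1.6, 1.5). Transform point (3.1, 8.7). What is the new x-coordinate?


x' = cos(theta)*px - sin(theta)*py + tx
= 0.1908*3.1 - 0.9816*8.7 + 1.6
= -6.3486


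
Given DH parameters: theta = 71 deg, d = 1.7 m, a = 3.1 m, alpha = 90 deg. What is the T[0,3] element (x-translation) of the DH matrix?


T[0,3] = a * cos(theta)
= 3.1 * cos(71 deg)
= 3.1 * 0.3256
= 1.0093


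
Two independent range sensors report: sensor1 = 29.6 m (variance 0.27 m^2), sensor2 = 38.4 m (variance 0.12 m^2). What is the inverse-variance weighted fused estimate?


w1 = (1/var1) / (1/var1 + 1/var2)
   = 3.7037 / (3.7037 + 8.3333) = 0.3077
w2 = 1 - w1 = 0.6923
fused = w1*s1 + w2*s2 = 9.1077 + 26.5846
= 35.6923 m


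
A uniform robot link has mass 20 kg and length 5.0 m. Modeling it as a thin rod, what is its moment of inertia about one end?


I = (1/3) * m * L^2
= (1/3) * 20 * 5.0^2
= 0.333333 * 20 * 25.0
= 166.6667 kg*m^2


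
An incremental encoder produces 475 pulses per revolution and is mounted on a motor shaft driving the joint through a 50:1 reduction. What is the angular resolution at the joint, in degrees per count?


counts per rev = 475
effective counts at joint = 475 * 50 = 23750
resolution = 360 / 23750
= 0.0152 deg/count


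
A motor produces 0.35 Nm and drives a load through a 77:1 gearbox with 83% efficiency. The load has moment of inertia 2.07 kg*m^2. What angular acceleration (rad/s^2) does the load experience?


tau_out = tau_motor * N * eta
= 0.35 * 77 * 0.83 = 22.3685 Nm
alpha = tau_out / I = 22.3685 / 2.07
= 10.806 rad/s^2


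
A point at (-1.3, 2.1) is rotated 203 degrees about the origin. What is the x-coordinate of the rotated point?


x' = x*cos(theta) - y*sin(theta)
cos(203 deg) = -0.9205, sin(203 deg) = -0.3907
x' = -1.3 * -0.9205 - 2.1 * -0.3907
= 1.1967 - -0.8205
= 2.0172


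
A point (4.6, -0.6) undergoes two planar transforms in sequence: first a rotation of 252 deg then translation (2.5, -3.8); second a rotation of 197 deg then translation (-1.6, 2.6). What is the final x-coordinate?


After transform 1:
x1 = cos(252)*4.6 - sin(252)*-0.6 + 2.5 = 0.5079
y1 = sin(252)*4.6 + cos(252)*-0.6 + -3.8 = -7.9894
After transform 2:
x2 = cos(197)*0.5079 - sin(197)*-7.9894 + -1.6
= -4.4216


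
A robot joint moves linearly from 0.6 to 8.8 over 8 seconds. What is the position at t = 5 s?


s = t/T = 5/8 = 0.625
p(t) = p0 + (pf-p0)*s
= 0.6 + (8.8 - 0.6) * 0.625
= 5.725


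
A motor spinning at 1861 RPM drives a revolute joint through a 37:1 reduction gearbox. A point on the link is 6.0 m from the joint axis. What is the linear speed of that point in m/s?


omega_motor = 1861 * 2*pi/60 = 194.8835 rad/s
omega_joint = omega_motor / 37 = 5.2671 rad/s
v = omega_joint * r = 5.2671 * 6.0
= 31.6027 m/s


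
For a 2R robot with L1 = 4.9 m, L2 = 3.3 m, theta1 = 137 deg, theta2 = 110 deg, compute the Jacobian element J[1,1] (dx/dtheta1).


J[1,1] = -L1*sin(t1) - L2*sin(t1+t2)
= -4.9*sin(137) - 3.3*sin(247)
= -0.3041


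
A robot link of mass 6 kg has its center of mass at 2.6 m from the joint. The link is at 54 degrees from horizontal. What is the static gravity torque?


tau = m*g*L*cos(angle)
= 6 * 9.81 * 2.6 * cos(54 deg)
= 6 * 9.81 * 2.6 * 0.5878
= 89.9523 Nm


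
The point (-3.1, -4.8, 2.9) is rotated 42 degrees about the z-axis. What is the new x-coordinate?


Rotation about z-axis: x' = x*cos(theta) - y*sin(theta)
= -3.1 * 0.7431 - -4.8 * 0.6691
= 0.9081


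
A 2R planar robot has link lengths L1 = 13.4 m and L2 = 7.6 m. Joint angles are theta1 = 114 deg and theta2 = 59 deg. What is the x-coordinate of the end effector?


Convert angles to radians: theta1 = 1.9897, theta2 = 1.0297
x = L1*cos(theta1) + L2*cos(theta1+theta2)
x = -5.4503 + -7.5434
x = -12.9936


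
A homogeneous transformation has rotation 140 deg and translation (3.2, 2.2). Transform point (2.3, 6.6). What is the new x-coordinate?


x' = cos(theta)*px - sin(theta)*py + tx
= -0.766*2.3 - 0.6428*6.6 + 3.2
= -2.8043


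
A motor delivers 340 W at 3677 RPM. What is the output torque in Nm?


omega = 3677 * 2*pi/60 = 385.0545 rad/s
tau = P / omega = 340 / 385.0545
= 0.883 Nm


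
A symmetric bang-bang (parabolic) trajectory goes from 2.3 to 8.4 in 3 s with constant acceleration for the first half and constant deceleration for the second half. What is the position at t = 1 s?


Symmetric rest-to-rest: each phase covers (pf-p0)/2 in time T/2. 0.5*a*(T/2)^2 = (pf-p0)/2 => a = 4*(pf-p0)/T^2
a = 4*(8.4-2.3)/3^2 = 2.7111
t = 1 is in the acceleration phase (t <= T/2).
p = p0 + 0.5*a*t^2 = 2.3 + 0.5*2.7111*1^2
= 3.6556


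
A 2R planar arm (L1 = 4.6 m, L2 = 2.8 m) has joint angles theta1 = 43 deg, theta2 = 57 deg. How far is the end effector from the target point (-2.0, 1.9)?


End effector via forward kinematics:
x = L1*cos(t1) + L2*cos(t1+t2) = 2.878
y = L1*sin(t1) + L2*sin(t1+t2) = 5.8947
Distance to target:
d = sqrt((-2.0 - 2.878)^2 + (1.9 - 5.8947)^2)
= sqrt(23.795 + 15.9573)
= 6.3049 m


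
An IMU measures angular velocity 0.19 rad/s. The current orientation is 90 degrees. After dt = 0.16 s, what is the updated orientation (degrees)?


delta_theta = w * dt = 0.19 * 0.16 = 0.0304 rad
= 1.7418 deg
theta_new = 90 + 1.7418 = 91.7418 deg


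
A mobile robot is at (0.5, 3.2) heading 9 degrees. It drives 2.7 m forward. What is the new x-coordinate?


x_new = x0 + d*cos(theta)
= 0.5 + 2.7*cos(9)
= 0.5 + 2.6668
= 3.1668


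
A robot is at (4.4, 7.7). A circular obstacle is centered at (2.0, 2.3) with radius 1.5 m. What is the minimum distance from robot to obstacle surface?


center_dist = sqrt((4.4-2.0)^2 + (7.7-2.3)^2)
= sqrt(5.76 + 29.16)
= 5.9093
min_dist = center_dist - radius = 5.9093 - 1.5 = 4.4093 m


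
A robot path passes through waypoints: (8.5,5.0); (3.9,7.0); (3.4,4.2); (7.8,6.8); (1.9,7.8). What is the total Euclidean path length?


Segment lengths:
  seg1 = sqrt((-4.6)^2 + (2.0)^2) = 5.016
  seg2 = sqrt((-0.5)^2 + (-2.8)^2) = 2.8443
  seg3 = sqrt((4.4)^2 + (2.6)^2) = 5.1108
  seg4 = sqrt((-5.9)^2 + (1.0)^2) = 5.9841
Total = 18.9552


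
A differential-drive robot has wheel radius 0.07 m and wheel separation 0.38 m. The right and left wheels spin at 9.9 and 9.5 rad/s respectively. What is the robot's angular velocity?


vR = r*wR = 0.07*9.9 = 0.693 m/s
vL = r*wL = 0.07*9.5 = 0.665 m/s
v = (vR+vL)/2 = 0.679 m/s
omega = (vR-vL)/L = 0.0737 rad/s
angular velocity = 0.0737 rad/s


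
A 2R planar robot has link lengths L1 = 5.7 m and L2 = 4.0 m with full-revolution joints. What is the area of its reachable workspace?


r_max = L1 + L2 = 9.7 m
r_min = |L1 - L2| = 1.7 m
Area = pi*(r_max^2 - r_min^2)
= pi*(94.09 - 2.89)
= pi * 91.2
= 286.5133 m^2


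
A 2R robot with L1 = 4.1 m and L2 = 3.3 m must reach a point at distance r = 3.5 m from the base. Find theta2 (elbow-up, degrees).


cos(theta2) = (r^2 - L1^2 - L2^2) / (2*L1*L2)
cos(theta2) = (12.25 - 16.81 - 10.89) / 27.06
cos(theta2) = -0.570953
theta2 = 124.8167 degrees


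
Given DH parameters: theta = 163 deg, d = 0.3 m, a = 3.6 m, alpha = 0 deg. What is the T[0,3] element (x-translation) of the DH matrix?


T[0,3] = a * cos(theta)
= 3.6 * cos(163 deg)
= 3.6 * -0.9563
= -3.4427


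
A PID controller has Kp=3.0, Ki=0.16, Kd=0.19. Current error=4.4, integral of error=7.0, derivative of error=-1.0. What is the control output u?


u = Kp*e + Ki*int(e) + Kd*de/dt
= 3.0*4.4 + 0.16*7.0 + 0.19*(-1.0)
= 13.2 + 1.12 + -0.19
= 14.13


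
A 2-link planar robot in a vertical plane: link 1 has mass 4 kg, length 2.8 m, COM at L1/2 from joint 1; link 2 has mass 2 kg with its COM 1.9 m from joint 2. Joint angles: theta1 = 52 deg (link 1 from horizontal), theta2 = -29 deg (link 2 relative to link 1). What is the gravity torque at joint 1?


Horizontal distance from joint 1 to link-1 COM:
  x_c1 = (L1/2)*cos(t1) = 1.4 * 0.6157 = 0.8619 m
Horizontal distance from joint 1 to link-2 COM:
  x_c2 = L1*cos(t1) + Lc2*cos(t1+t2)
       = 2.8*0.6157 + 1.9*0.9205 = 3.4728 m
tau1 = m1*g*x_c1 + m2*g*x_c2
     = 4*9.81*0.8619 + 2*9.81*3.4728
     = 33.822 + 68.1366
     = 101.9585 Nm


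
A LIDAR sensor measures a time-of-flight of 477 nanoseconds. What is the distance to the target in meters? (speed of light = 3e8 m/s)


tof = 477 ns = 4.77e-07 s
dist = c * tof / 2
= 3e8 * 4.77e-07 / 2
= 71.55 m


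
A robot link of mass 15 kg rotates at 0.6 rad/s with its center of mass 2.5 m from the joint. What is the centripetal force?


F = m * omega^2 * r
= 15 * 0.6^2 * 2.5
= 15 * 0.36 * 2.5
= 13.5 N


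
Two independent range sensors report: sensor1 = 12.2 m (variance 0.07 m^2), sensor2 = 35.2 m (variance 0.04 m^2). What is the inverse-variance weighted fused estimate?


w1 = (1/var1) / (1/var1 + 1/var2)
   = 14.2857 / (14.2857 + 25.0) = 0.3636
w2 = 1 - w1 = 0.6364
fused = w1*s1 + w2*s2 = 4.4364 + 22.4
= 26.8364 m


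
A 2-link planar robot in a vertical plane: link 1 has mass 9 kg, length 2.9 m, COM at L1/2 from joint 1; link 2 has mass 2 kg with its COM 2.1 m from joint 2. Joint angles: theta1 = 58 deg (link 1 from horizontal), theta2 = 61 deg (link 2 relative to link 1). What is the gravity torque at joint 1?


Horizontal distance from joint 1 to link-1 COM:
  x_c1 = (L1/2)*cos(t1) = 1.45 * 0.5299 = 0.7684 m
Horizontal distance from joint 1 to link-2 COM:
  x_c2 = L1*cos(t1) + Lc2*cos(t1+t2)
       = 2.9*0.5299 + 2.1*-0.4848 = 0.5187 m
tau1 = m1*g*x_c1 + m2*g*x_c2
     = 9*9.81*0.7684 + 2*9.81*0.5187
     = 67.8405 + 10.1762
     = 78.0167 Nm


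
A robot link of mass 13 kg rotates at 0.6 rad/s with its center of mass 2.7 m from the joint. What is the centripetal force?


F = m * omega^2 * r
= 13 * 0.6^2 * 2.7
= 13 * 0.36 * 2.7
= 12.636 N


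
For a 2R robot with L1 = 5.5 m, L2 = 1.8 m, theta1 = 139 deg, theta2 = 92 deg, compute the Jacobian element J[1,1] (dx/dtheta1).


J[1,1] = -L1*sin(t1) - L2*sin(t1+t2)
= -5.5*sin(139) - 1.8*sin(231)
= -2.2095


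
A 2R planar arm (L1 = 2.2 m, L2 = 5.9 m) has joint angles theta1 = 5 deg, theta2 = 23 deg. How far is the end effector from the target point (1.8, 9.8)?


End effector via forward kinematics:
x = L1*cos(t1) + L2*cos(t1+t2) = 7.401
y = L1*sin(t1) + L2*sin(t1+t2) = 2.9616
Distance to target:
d = sqrt((1.8 - 7.401)^2 + (9.8 - 2.9616)^2)
= sqrt(31.3714 + 46.7634)
= 8.8394 m


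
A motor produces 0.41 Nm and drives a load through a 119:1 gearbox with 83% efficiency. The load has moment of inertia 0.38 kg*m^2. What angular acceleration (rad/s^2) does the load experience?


tau_out = tau_motor * N * eta
= 0.41 * 119 * 0.83 = 40.4957 Nm
alpha = tau_out / I = 40.4957 / 0.38
= 106.5676 rad/s^2


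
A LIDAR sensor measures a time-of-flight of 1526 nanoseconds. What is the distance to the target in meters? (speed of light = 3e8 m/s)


tof = 1526 ns = 1.526e-06 s
dist = c * tof / 2
= 3e8 * 1.526e-06 / 2
= 228.9 m


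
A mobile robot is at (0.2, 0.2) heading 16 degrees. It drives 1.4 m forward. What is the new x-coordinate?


x_new = x0 + d*cos(theta)
= 0.2 + 1.4*cos(16)
= 0.2 + 1.3458
= 1.5458


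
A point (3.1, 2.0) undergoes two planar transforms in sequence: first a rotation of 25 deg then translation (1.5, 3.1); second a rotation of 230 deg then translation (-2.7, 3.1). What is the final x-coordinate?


After transform 1:
x1 = cos(25)*3.1 - sin(25)*2.0 + 1.5 = 3.4643
y1 = sin(25)*3.1 + cos(25)*2.0 + 3.1 = 6.2227
After transform 2:
x2 = cos(230)*3.4643 - sin(230)*6.2227 + -2.7
= -0.1599


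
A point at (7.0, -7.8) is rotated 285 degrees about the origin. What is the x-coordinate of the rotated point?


x' = x*cos(theta) - y*sin(theta)
cos(285 deg) = 0.2588, sin(285 deg) = -0.9659
x' = 7.0 * 0.2588 - -7.8 * -0.9659
= 1.8117 - 7.5342
= -5.7225


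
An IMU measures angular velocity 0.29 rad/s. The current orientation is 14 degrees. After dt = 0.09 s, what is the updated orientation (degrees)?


delta_theta = w * dt = 0.29 * 0.09 = 0.0261 rad
= 1.4954 deg
theta_new = 14 + 1.4954 = 15.4954 deg


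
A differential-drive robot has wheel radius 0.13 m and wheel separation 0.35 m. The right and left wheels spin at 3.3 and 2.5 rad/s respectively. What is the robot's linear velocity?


vR = r*wR = 0.13*3.3 = 0.429 m/s
vL = r*wL = 0.13*2.5 = 0.325 m/s
v = (vR+vL)/2 = 0.377 m/s
omega = (vR-vL)/L = 0.2971 rad/s
linear velocity = 0.377 m/s


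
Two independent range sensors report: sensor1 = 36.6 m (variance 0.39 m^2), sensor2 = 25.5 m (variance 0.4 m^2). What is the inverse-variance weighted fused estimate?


w1 = (1/var1) / (1/var1 + 1/var2)
   = 2.5641 / (2.5641 + 2.5) = 0.5063
w2 = 1 - w1 = 0.4937
fused = w1*s1 + w2*s2 = 18.5316 + 12.5886
= 31.1203 m


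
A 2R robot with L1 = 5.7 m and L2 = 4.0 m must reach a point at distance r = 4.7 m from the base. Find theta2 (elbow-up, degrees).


cos(theta2) = (r^2 - L1^2 - L2^2) / (2*L1*L2)
cos(theta2) = (22.09 - 32.49 - 16.0) / 45.6
cos(theta2) = -0.578947
theta2 = 125.3765 degrees


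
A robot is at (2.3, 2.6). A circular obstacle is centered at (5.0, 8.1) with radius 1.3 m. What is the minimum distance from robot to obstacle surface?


center_dist = sqrt((2.3-5.0)^2 + (2.6-8.1)^2)
= sqrt(7.29 + 30.25)
= 6.127
min_dist = center_dist - radius = 6.127 - 1.3 = 4.827 m


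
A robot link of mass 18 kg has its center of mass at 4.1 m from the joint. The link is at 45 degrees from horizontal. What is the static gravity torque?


tau = m*g*L*cos(angle)
= 18 * 9.81 * 4.1 * cos(45 deg)
= 18 * 9.81 * 4.1 * 0.7071
= 511.9298 Nm


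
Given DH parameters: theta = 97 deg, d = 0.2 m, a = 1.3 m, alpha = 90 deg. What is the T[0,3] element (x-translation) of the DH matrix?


T[0,3] = a * cos(theta)
= 1.3 * cos(97 deg)
= 1.3 * -0.1219
= -0.1584


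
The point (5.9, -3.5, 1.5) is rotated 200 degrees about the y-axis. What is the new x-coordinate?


Rotation about y-axis: x' = x*cos(theta) + z*sin(theta)
= 5.9 * -0.9397 + 1.5 * -0.342
= -6.0572


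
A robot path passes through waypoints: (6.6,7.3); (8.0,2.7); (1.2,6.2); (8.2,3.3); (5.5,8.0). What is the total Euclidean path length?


Segment lengths:
  seg1 = sqrt((1.4)^2 + (-4.6)^2) = 4.8083
  seg2 = sqrt((-6.8)^2 + (3.5)^2) = 7.6479
  seg3 = sqrt((7.0)^2 + (-2.9)^2) = 7.5769
  seg4 = sqrt((-2.7)^2 + (4.7)^2) = 5.4203
Total = 25.4535


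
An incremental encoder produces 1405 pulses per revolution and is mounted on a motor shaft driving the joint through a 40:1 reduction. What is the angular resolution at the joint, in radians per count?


counts per rev = 1405
effective counts at joint = 1405 * 40 = 56200
resolution = 2*pi / 56200
= 1.1180e-04 rad/count


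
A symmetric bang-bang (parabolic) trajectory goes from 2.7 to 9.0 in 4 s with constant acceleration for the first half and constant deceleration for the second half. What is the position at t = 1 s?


Symmetric rest-to-rest: each phase covers (pf-p0)/2 in time T/2. 0.5*a*(T/2)^2 = (pf-p0)/2 => a = 4*(pf-p0)/T^2
a = 4*(9.0-2.7)/4^2 = 1.575
t = 1 is in the acceleration phase (t <= T/2).
p = p0 + 0.5*a*t^2 = 2.7 + 0.5*1.575*1^2
= 3.4875


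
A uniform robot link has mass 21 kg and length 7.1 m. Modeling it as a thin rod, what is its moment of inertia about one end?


I = (1/3) * m * L^2
= (1/3) * 21 * 7.1^2
= 0.333333 * 21 * 50.41
= 352.87 kg*m^2


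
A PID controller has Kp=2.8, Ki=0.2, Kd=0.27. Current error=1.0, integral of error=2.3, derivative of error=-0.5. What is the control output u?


u = Kp*e + Ki*int(e) + Kd*de/dt
= 2.8*1.0 + 0.2*2.3 + 0.27*(-0.5)
= 2.8 + 0.46 + -0.135
= 3.125


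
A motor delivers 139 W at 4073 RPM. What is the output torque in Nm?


omega = 4073 * 2*pi/60 = 426.5236 rad/s
tau = P / omega = 139 / 426.5236
= 0.3259 Nm


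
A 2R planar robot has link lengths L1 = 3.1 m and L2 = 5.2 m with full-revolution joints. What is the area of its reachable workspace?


r_max = L1 + L2 = 8.3 m
r_min = |L1 - L2| = 2.1 m
Area = pi*(r_max^2 - r_min^2)
= pi*(68.89 - 4.41)
= pi * 64.48
= 202.5699 m^2


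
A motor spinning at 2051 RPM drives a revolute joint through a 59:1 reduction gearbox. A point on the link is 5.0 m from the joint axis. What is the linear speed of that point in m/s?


omega_motor = 2051 * 2*pi/60 = 214.7802 rad/s
omega_joint = omega_motor / 59 = 3.6403 rad/s
v = omega_joint * r = 3.6403 * 5.0
= 18.2017 m/s


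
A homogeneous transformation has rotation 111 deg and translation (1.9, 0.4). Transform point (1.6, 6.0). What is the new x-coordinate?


x' = cos(theta)*px - sin(theta)*py + tx
= -0.3584*1.6 - 0.9336*6.0 + 1.9
= -4.2749


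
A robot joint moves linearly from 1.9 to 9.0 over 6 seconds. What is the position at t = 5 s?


s = t/T = 5/6 = 0.8333
p(t) = p0 + (pf-p0)*s
= 1.9 + (9.0 - 1.9) * 0.8333
= 7.8167


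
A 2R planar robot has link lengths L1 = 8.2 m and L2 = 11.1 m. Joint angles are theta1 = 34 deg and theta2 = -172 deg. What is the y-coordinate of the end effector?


Convert angles to radians: theta1 = 0.5934, theta2 = -3.002
y = L1*sin(theta1) + L2*sin(theta1+theta2)
y = 4.5854 + -7.4273
y = -2.842


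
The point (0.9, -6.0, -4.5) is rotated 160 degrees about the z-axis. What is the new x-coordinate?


Rotation about z-axis: x' = x*cos(theta) - y*sin(theta)
= 0.9 * -0.9397 - -6.0 * 0.342
= 1.2064


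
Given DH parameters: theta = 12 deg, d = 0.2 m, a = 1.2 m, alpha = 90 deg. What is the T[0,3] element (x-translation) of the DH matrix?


T[0,3] = a * cos(theta)
= 1.2 * cos(12 deg)
= 1.2 * 0.9781
= 1.1738


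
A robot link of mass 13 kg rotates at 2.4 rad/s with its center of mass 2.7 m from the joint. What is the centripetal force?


F = m * omega^2 * r
= 13 * 2.4^2 * 2.7
= 13 * 5.76 * 2.7
= 202.176 N


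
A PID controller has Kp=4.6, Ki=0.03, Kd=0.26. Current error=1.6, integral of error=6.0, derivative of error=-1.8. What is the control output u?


u = Kp*e + Ki*int(e) + Kd*de/dt
= 4.6*1.6 + 0.03*6.0 + 0.26*(-1.8)
= 7.36 + 0.18 + -0.468
= 7.072


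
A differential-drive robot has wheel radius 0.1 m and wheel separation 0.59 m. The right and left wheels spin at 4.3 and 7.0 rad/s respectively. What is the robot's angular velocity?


vR = r*wR = 0.1*4.3 = 0.43 m/s
vL = r*wL = 0.1*7.0 = 0.7 m/s
v = (vR+vL)/2 = 0.565 m/s
omega = (vR-vL)/L = -0.4576 rad/s
angular velocity = -0.4576 rad/s


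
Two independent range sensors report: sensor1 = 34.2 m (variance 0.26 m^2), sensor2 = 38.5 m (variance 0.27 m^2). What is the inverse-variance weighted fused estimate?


w1 = (1/var1) / (1/var1 + 1/var2)
   = 3.8462 / (3.8462 + 3.7037) = 0.5094
w2 = 1 - w1 = 0.4906
fused = w1*s1 + w2*s2 = 17.4226 + 18.8868
= 36.3094 m


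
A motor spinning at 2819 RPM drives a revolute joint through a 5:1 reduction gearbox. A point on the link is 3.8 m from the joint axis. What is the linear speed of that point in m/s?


omega_motor = 2819 * 2*pi/60 = 295.205 rad/s
omega_joint = omega_motor / 5 = 59.041 rad/s
v = omega_joint * r = 59.041 * 3.8
= 224.3558 m/s


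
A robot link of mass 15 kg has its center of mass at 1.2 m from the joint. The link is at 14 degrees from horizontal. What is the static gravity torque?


tau = m*g*L*cos(angle)
= 15 * 9.81 * 1.2 * cos(14 deg)
= 15 * 9.81 * 1.2 * 0.9703
= 171.3348 Nm


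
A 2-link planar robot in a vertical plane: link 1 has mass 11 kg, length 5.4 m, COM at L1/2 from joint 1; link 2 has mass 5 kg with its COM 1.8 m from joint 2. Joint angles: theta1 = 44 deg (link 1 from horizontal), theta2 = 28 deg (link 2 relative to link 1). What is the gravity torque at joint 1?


Horizontal distance from joint 1 to link-1 COM:
  x_c1 = (L1/2)*cos(t1) = 2.7 * 0.7193 = 1.9422 m
Horizontal distance from joint 1 to link-2 COM:
  x_c2 = L1*cos(t1) + Lc2*cos(t1+t2)
       = 5.4*0.7193 + 1.8*0.309 = 4.4407 m
tau1 = m1*g*x_c1 + m2*g*x_c2
     = 11*9.81*1.9422 + 5*9.81*4.4407
     = 209.5847 + 217.8146
     = 427.3993 Nm


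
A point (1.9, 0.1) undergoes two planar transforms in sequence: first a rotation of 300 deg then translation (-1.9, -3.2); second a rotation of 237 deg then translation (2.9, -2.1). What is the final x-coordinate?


After transform 1:
x1 = cos(300)*1.9 - sin(300)*0.1 + -1.9 = -0.8634
y1 = sin(300)*1.9 + cos(300)*0.1 + -3.2 = -4.7954
After transform 2:
x2 = cos(237)*-0.8634 - sin(237)*-4.7954 + 2.9
= -0.6516


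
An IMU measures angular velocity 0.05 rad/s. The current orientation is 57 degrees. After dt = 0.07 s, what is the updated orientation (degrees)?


delta_theta = w * dt = 0.05 * 0.07 = 0.0035 rad
= 0.2005 deg
theta_new = 57 + 0.2005 = 57.2005 deg


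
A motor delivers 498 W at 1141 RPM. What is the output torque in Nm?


omega = 1141 * 2*pi/60 = 119.4852 rad/s
tau = P / omega = 498 / 119.4852
= 4.1679 Nm


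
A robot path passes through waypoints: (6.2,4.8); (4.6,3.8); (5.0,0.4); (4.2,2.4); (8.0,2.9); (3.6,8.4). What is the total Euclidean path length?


Segment lengths:
  seg1 = sqrt((-1.6)^2 + (-1.0)^2) = 1.8868
  seg2 = sqrt((0.4)^2 + (-3.4)^2) = 3.4234
  seg3 = sqrt((-0.8)^2 + (2.0)^2) = 2.1541
  seg4 = sqrt((3.8)^2 + (0.5)^2) = 3.8328
  seg5 = sqrt((-4.4)^2 + (5.5)^2) = 7.0434
Total = 18.3405


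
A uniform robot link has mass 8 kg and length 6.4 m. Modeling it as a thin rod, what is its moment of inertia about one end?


I = (1/3) * m * L^2
= (1/3) * 8 * 6.4^2
= 0.333333 * 8 * 40.96
= 109.2267 kg*m^2


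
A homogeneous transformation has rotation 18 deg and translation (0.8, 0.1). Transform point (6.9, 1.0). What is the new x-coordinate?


x' = cos(theta)*px - sin(theta)*py + tx
= 0.9511*6.9 - 0.309*1.0 + 0.8
= 7.0533


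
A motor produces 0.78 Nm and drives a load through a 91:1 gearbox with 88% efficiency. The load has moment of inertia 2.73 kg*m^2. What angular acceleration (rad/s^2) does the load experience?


tau_out = tau_motor * N * eta
= 0.78 * 91 * 0.88 = 62.4624 Nm
alpha = tau_out / I = 62.4624 / 2.73
= 22.88 rad/s^2


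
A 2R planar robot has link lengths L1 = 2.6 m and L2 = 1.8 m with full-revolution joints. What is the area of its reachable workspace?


r_max = L1 + L2 = 4.4 m
r_min = |L1 - L2| = 0.8 m
Area = pi*(r_max^2 - r_min^2)
= pi*(19.36 - 0.64)
= pi * 18.72
= 58.8106 m^2


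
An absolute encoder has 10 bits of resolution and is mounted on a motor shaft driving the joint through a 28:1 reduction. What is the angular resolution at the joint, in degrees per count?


counts = 2^10 = 1024
effective counts at joint = 1024 * 28 = 28672
resolution = 360 / 28672
= 0.0126 deg/count


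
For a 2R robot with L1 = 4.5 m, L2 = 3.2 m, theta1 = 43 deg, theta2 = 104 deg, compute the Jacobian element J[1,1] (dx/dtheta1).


J[1,1] = -L1*sin(t1) - L2*sin(t1+t2)
= -4.5*sin(43) - 3.2*sin(147)
= -4.8118


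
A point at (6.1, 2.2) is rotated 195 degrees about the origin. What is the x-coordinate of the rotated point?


x' = x*cos(theta) - y*sin(theta)
cos(195 deg) = -0.9659, sin(195 deg) = -0.2588
x' = 6.1 * -0.9659 - 2.2 * -0.2588
= -5.8921 - -0.5694
= -5.3227


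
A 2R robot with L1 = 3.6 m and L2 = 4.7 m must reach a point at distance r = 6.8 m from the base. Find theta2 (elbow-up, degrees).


cos(theta2) = (r^2 - L1^2 - L2^2) / (2*L1*L2)
cos(theta2) = (46.24 - 12.96 - 22.09) / 33.84
cos(theta2) = 0.330674
theta2 = 70.6903 degrees


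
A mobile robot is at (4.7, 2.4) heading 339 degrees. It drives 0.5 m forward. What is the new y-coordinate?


y_new = y0 + d*sin(theta)
= 2.4 + 0.5*sin(339)
= 2.4 + -0.1792
= 2.2208


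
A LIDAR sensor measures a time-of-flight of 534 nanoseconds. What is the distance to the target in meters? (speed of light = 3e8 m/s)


tof = 534 ns = 5.34e-07 s
dist = c * tof / 2
= 3e8 * 5.34e-07 / 2
= 80.1 m


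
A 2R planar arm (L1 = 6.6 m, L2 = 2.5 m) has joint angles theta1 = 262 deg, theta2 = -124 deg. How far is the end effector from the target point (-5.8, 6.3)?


End effector via forward kinematics:
x = L1*cos(t1) + L2*cos(t1+t2) = -2.7764
y = L1*sin(t1) + L2*sin(t1+t2) = -4.8629
Distance to target:
d = sqrt((-5.8 - -2.7764)^2 + (6.3 - -4.8629)^2)
= sqrt(9.1421 + 124.6113)
= 11.5652 m


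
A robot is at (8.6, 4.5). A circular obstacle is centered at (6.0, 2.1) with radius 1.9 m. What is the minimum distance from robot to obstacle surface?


center_dist = sqrt((8.6-6.0)^2 + (4.5-2.1)^2)
= sqrt(6.76 + 5.76)
= 3.5384
min_dist = center_dist - radius = 3.5384 - 1.9 = 1.6384 m


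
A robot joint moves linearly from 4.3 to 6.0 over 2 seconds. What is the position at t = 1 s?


s = t/T = 1/2 = 0.5
p(t) = p0 + (pf-p0)*s
= 4.3 + (6.0 - 4.3) * 0.5
= 5.15


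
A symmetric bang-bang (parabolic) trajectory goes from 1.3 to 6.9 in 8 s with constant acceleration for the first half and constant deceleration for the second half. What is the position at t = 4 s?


Symmetric rest-to-rest: each phase covers (pf-p0)/2 in time T/2. 0.5*a*(T/2)^2 = (pf-p0)/2 => a = 4*(pf-p0)/T^2
a = 4*(6.9-1.3)/8^2 = 0.35
t = 4 is in the acceleration phase (t <= T/2).
p = p0 + 0.5*a*t^2 = 1.3 + 0.5*0.35*4^2
= 4.1


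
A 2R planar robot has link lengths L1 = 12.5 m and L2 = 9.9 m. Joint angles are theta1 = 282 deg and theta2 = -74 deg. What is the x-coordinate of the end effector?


Convert angles to radians: theta1 = 4.9218, theta2 = -1.2915
x = L1*cos(theta1) + L2*cos(theta1+theta2)
x = 2.5989 + -8.7412
x = -6.1423


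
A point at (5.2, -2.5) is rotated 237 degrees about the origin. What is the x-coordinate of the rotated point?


x' = x*cos(theta) - y*sin(theta)
cos(237 deg) = -0.5446, sin(237 deg) = -0.8387
x' = 5.2 * -0.5446 - -2.5 * -0.8387
= -2.8321 - 2.0967
= -4.9288


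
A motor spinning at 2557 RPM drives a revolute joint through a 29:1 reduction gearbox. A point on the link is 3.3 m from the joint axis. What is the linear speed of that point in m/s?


omega_motor = 2557 * 2*pi/60 = 267.7684 rad/s
omega_joint = omega_motor / 29 = 9.2334 rad/s
v = omega_joint * r = 9.2334 * 3.3
= 30.4702 m/s


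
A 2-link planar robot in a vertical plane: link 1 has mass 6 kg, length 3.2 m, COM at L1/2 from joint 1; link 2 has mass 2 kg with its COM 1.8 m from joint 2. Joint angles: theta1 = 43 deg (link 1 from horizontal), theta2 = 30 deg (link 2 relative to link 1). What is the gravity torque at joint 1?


Horizontal distance from joint 1 to link-1 COM:
  x_c1 = (L1/2)*cos(t1) = 1.6 * 0.7314 = 1.1702 m
Horizontal distance from joint 1 to link-2 COM:
  x_c2 = L1*cos(t1) + Lc2*cos(t1+t2)
       = 3.2*0.7314 + 1.8*0.2924 = 2.8666 m
tau1 = m1*g*x_c1 + m2*g*x_c2
     = 6*9.81*1.1702 + 2*9.81*2.8666
     = 68.876 + 56.2427
     = 125.1187 Nm


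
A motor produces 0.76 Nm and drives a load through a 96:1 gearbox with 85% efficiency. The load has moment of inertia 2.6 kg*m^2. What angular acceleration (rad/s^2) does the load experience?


tau_out = tau_motor * N * eta
= 0.76 * 96 * 0.85 = 62.016 Nm
alpha = tau_out / I = 62.016 / 2.6
= 23.8523 rad/s^2


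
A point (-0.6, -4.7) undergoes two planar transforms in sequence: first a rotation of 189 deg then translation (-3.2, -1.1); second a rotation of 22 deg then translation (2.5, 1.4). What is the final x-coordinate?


After transform 1:
x1 = cos(189)*-0.6 - sin(189)*-4.7 + -3.2 = -3.3426
y1 = sin(189)*-0.6 + cos(189)*-4.7 + -1.1 = 3.636
After transform 2:
x2 = cos(22)*-3.3426 - sin(22)*3.636 + 2.5
= -1.9613


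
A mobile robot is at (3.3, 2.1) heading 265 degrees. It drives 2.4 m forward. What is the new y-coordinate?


y_new = y0 + d*sin(theta)
= 2.1 + 2.4*sin(265)
= 2.1 + -2.3909
= -0.2909


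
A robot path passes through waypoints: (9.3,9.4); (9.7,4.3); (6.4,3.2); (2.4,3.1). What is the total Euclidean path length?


Segment lengths:
  seg1 = sqrt((0.4)^2 + (-5.1)^2) = 5.1157
  seg2 = sqrt((-3.3)^2 + (-1.1)^2) = 3.4785
  seg3 = sqrt((-4.0)^2 + (-0.1)^2) = 4.0012
Total = 12.5954


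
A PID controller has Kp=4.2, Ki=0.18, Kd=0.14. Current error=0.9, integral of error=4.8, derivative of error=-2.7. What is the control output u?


u = Kp*e + Ki*int(e) + Kd*de/dt
= 4.2*0.9 + 0.18*4.8 + 0.14*(-2.7)
= 3.78 + 0.864 + -0.378
= 4.266


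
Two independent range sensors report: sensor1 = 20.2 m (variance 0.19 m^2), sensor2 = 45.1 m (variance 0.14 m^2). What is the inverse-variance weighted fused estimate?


w1 = (1/var1) / (1/var1 + 1/var2)
   = 5.2632 / (5.2632 + 7.1429) = 0.4242
w2 = 1 - w1 = 0.5758
fused = w1*s1 + w2*s2 = 8.5697 + 25.9667
= 34.5364 m
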